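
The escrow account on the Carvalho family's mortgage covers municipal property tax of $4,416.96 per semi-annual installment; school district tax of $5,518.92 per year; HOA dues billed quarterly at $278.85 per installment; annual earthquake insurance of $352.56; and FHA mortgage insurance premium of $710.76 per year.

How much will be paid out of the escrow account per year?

$16,531.56

Municipal property tax = $4,416.96 × 2 = $8,833.92 annually
School district tax = $5,518.92 annually
HOA dues = $278.85 × 4 = $1,115.40 annually
Earthquake insurance = $352.56 annually
FHA mortgage insurance premium = $710.76 annually
Total per year = $8,833.92 + $5,518.92 + $1,115.40 + $352.56 + $710.76 = $16,531.56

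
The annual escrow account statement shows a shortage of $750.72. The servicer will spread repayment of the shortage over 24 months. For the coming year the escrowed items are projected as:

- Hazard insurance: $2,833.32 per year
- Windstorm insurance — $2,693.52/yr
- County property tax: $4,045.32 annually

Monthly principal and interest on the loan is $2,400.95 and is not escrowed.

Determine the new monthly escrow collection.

Hazard insurance: $2,833.32 annually
Windstorm insurance: $2,693.52 annually
County property tax: $4,045.32 annually
Total per year = $2,833.32 + $2,693.52 + $4,045.32 = $9,572.16
Monthly = $9,572.16 ÷ 12 = $797.68
Monthly shortage recovery: $750.72 / 24 = $31.28
Adjusted monthly = $797.68 + $31.28 = $828.96

$828.96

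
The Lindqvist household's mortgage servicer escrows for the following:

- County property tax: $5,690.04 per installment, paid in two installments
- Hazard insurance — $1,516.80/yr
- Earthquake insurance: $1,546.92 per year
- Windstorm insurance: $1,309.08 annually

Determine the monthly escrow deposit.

County property tax = $5,690.04 × 2 = $11,380.08 per year
Hazard insurance = $1,516.80 per year
Earthquake insurance = $1,546.92 per year
Windstorm insurance = $1,309.08 per year
Total per year = $15,752.88
Base monthly escrow = $15,752.88 ÷ 12 = $1,312.74

$1,312.74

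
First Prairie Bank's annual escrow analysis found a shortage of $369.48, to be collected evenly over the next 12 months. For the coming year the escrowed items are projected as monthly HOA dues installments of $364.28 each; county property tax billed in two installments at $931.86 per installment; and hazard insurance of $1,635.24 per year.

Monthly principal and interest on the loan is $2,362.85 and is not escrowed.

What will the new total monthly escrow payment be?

$686.65

HOA dues: $364.28 × 12 = $4,371.36 annually
County property tax: $931.86 × 2 = $1,863.72 annually
Hazard insurance: $1,635.24 annually
Annual escrow total = $7,870.32
Monthly escrow = $7,870.32 ÷ 12 = $655.86
Shortage spread = $369.48 / 12 = $30.79/mo
Adjusted monthly = $655.86 + $30.79 = $686.65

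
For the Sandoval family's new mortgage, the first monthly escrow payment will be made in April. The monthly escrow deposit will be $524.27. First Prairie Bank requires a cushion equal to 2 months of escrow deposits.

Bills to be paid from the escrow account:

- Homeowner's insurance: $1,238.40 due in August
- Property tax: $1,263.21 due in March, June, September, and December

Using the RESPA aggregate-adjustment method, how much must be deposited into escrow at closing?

Cushion = 2 × $524.27 = $1,048.54
Trial balance (start $0, +$524.27 each month, − disbursements):
  Apr: +$524.27 → $524.27
  May: +$524.27 → $1,048.54
  Jun: +$524.27 − $1,263.21 → $309.60
  Jul: +$524.27 → $833.87
  Aug: +$524.27 − $1,238.40 → $119.74
  Sep: +$524.27 − $1,263.21 → -$619.20
  Oct: +$524.27 → -$94.93
  Nov: +$524.27 → $429.34
  Dec: +$524.27 − $1,263.21 → -$309.60
  Jan: +$524.27 → $214.67
  Feb: +$524.27 → $738.94
  Mar: +$524.27 − $1,263.21 → $0.00
Lowest trial balance = -$619.20 (Sep)
Initial deposit = cushion − low point = $1,048.54 − (-$619.20) = $1,667.74

$1,667.74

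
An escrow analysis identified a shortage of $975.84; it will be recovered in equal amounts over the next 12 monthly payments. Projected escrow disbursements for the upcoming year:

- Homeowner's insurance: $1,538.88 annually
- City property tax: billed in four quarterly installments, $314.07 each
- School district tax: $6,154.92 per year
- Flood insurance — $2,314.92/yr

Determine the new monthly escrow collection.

$1,020.07

Homeowner's insurance — $1,538.88
City property tax — $314.07 × 4 = $1,256.28
School district tax — $6,154.92
Flood insurance — $2,314.92
Total per year = $11,265.00
Monthly = $11,265.00 / 12 = $938.75
Shortage per month = $975.84 / 12 = $81.32
Adjusted monthly = $938.75 + $81.32 = $1,020.07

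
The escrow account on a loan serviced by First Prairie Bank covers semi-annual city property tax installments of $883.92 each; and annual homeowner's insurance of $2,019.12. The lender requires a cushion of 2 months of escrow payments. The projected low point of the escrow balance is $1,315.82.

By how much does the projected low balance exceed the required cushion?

City property tax — $883.92 × 2 = $1,767.84/yr
Homeowner's insurance — $2,019.12/yr
Total per year = $1,767.84 + $2,019.12 = $3,786.96
Monthly escrow = $3,786.96 ÷ 12 = $315.58
Required reserve = 2 × $315.58 = $631.16
Surplus = $1,315.82 − $631.16 = $684.66

$684.66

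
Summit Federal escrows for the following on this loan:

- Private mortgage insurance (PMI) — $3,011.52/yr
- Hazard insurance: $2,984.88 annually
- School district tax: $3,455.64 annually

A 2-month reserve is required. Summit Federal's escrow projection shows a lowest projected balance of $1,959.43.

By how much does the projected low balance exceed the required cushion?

Private mortgage insurance (PMI): $3,011.52/yr
Hazard insurance: $2,984.88/yr
School district tax: $3,455.64/yr
Yearly total = $3,011.52 + $2,984.88 + $3,455.64 = $9,452.04
Base monthly escrow = $9,452.04 / 12 = $787.67
Required cushion = 2 × $787.67 = $1,575.34
Surplus = $1,959.43 − $1,575.34 = $384.09

$384.09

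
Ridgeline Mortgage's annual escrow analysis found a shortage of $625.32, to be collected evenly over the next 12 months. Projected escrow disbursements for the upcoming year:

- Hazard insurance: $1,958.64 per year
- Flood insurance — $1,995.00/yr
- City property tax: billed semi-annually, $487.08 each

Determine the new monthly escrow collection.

$462.76

Hazard insurance = $1,958.64 annually
Flood insurance = $1,995.00 annually
City property tax = $487.08 × 2 = $974.16 annually
Yearly total = $1,958.64 + $1,995.00 + $974.16 = $4,927.80
Per month = $4,927.80 ÷ 12 = $410.65
Shortage per month = $625.32 ÷ 12 = $52.11
Adjusted monthly = $410.65 + $52.11 = $462.76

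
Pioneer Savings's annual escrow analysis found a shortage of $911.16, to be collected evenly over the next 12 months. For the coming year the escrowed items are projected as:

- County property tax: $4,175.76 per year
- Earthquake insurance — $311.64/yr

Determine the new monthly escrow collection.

County property tax: $4,175.76
Earthquake insurance: $311.64
Combined annual = $4,175.76 + $311.64 = $4,487.40
Base monthly escrow = $4,487.40 / 12 = $373.95
Shortage per month = $911.16 / 12 = $75.93
Adjusted monthly = $373.95 + $75.93 = $449.88

$449.88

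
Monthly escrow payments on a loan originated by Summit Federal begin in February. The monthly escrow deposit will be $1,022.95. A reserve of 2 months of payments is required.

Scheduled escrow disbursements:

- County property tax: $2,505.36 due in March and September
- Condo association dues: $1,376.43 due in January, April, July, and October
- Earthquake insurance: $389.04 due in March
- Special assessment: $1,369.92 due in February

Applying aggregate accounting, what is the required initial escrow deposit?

Cushion = 2 × $1,022.95 = $2,045.90
Trial balance (start $0, +$1,022.95 each month, − disbursements):
  Feb: +$1,022.95 − $1,369.92 → -$346.97
  Mar: +$1,022.95 − $2,894.40 → -$2,218.42
  Apr: +$1,022.95 − $1,376.43 → -$2,571.90
  May: +$1,022.95 → -$1,548.95
  Jun: +$1,022.95 → -$526.00
  Jul: +$1,022.95 − $1,376.43 → -$879.48
  Aug: +$1,022.95 → $143.47
  Sep: +$1,022.95 − $2,505.36 → -$1,338.94
  Oct: +$1,022.95 − $1,376.43 → -$1,692.42
  Nov: +$1,022.95 → -$669.47
  Dec: +$1,022.95 → $353.48
  Jan: +$1,022.95 − $1,376.43 → $0.00
Lowest trial balance = -$2,571.90 (Apr)
Initial deposit = cushion − low point = $2,045.90 − (-$2,571.90) = $4,617.80

$4,617.80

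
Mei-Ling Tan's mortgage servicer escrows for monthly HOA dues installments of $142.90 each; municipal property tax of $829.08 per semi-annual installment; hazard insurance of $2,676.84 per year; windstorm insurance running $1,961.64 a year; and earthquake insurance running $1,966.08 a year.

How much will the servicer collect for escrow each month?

HOA dues: $142.90 × 12 = $1,714.80 per year
Municipal property tax: $829.08 × 2 = $1,658.16 per year
Hazard insurance: $2,676.84 per year
Windstorm insurance: $1,961.64 per year
Earthquake insurance: $1,966.08 per year
Combined annual = $1,714.80 + $1,658.16 + $2,676.84 + $1,961.64 + $1,966.08 = $9,977.52
Per month = $9,977.52 / 12 = $831.46

$831.46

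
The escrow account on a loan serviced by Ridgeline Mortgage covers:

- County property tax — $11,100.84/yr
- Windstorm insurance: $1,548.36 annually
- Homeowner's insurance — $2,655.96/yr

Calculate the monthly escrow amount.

$1,275.43

County property tax = $11,100.84 annually
Windstorm insurance = $1,548.36 annually
Homeowner's insurance = $2,655.96 annually
Total annual escrow = $11,100.84 + $1,548.36 + $2,655.96 = $15,305.16
Monthly = $15,305.16 ÷ 12 = $1,275.43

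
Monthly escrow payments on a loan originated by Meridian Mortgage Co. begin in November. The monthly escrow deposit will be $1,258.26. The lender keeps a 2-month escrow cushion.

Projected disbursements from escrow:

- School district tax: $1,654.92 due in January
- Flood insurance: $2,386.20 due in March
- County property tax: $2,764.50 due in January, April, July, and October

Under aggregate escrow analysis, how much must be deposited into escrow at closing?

Cushion = 2 × $1,258.26 = $2,516.52
Trial balance (start $0, +$1,258.26 each month, − disbursements):
  Nov: +$1,258.26 → $1,258.26
  Dec: +$1,258.26 → $2,516.52
  Jan: +$1,258.26 − $4,419.42 → -$644.64
  Feb: +$1,258.26 → $613.62
  Mar: +$1,258.26 − $2,386.20 → -$514.32
  Apr: +$1,258.26 − $2,764.50 → -$2,020.56
  May: +$1,258.26 → -$762.30
  Jun: +$1,258.26 → $495.96
  Jul: +$1,258.26 − $2,764.50 → -$1,010.28
  Aug: +$1,258.26 → $247.98
  Sep: +$1,258.26 → $1,506.24
  Oct: +$1,258.26 − $2,764.50 → $0.00
Lowest trial balance = -$2,020.56 (Apr)
Initial deposit = cushion − low point = $2,516.52 − (-$2,020.56) = $4,537.08

$4,537.08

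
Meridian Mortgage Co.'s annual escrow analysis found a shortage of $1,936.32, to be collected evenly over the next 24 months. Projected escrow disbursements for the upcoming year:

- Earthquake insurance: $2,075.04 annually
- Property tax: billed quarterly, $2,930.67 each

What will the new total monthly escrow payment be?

Earthquake insurance = $2,075.04/yr
Property tax = $2,930.67 × 4 = $11,722.68/yr
Annual escrow total = $2,075.04 + $11,722.68 = $13,797.72
Monthly escrow = $13,797.72 / 12 = $1,149.81
Shortage spread = $1,936.32 ÷ 24 = $80.68/mo
Adjusted monthly = $1,149.81 + $80.68 = $1,230.49

$1,230.49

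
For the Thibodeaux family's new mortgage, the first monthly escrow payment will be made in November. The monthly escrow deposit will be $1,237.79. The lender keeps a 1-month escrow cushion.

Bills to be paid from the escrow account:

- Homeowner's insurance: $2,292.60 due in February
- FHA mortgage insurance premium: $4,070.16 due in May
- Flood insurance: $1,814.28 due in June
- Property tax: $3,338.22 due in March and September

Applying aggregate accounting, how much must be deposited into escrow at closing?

Cushion = 1 × $1,237.79 = $1,237.79
Trial balance (start $0, +$1,237.79 each month, − disbursements):
  Nov: +$1,237.79 → $1,237.79
  Dec: +$1,237.79 → $2,475.58
  Jan: +$1,237.79 → $3,713.37
  Feb: +$1,237.79 − $2,292.60 → $2,658.56
  Mar: +$1,237.79 − $3,338.22 → $558.13
  Apr: +$1,237.79 → $1,795.92
  May: +$1,237.79 − $4,070.16 → -$1,036.45
  Jun: +$1,237.79 − $1,814.28 → -$1,612.94
  Jul: +$1,237.79 → -$375.15
  Aug: +$1,237.79 → $862.64
  Sep: +$1,237.79 − $3,338.22 → -$1,237.79
  Oct: +$1,237.79 → $0.00
Lowest trial balance = -$1,612.94 (Jun)
Initial deposit = cushion − low point = $1,237.79 − (-$1,612.94) = $2,850.73

$2,850.73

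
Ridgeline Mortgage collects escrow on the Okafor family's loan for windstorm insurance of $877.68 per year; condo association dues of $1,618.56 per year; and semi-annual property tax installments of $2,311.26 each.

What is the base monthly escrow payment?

$593.23

Windstorm insurance: $877.68 per year
Condo association dues: $1,618.56 per year
Property tax: $2,311.26 × 2 = $4,622.52 per year
Combined annual = $877.68 + $1,618.56 + $4,622.52 = $7,118.76
Per month = $7,118.76 / 12 = $593.23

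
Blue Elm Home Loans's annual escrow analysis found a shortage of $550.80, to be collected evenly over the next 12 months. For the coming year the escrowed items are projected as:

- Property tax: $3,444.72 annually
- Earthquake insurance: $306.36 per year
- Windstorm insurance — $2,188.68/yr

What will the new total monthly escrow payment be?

$540.88

Property tax = $3,444.72
Earthquake insurance = $306.36
Windstorm insurance = $2,188.68
Total per year = $5,939.76
Per month = $5,939.76 / 12 = $494.98
Shortage spread = $550.80 / 12 = $45.90/mo
New monthly escrow = $494.98 + $45.90 = $540.88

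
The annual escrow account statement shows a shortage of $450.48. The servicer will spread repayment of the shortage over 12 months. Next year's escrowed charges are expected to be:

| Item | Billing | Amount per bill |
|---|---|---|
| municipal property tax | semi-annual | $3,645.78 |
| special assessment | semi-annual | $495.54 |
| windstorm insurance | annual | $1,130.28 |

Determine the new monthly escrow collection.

$821.95

Municipal property tax = $3,645.78 × 2 = $7,291.56 annually
Special assessment = $495.54 × 2 = $991.08 annually
Windstorm insurance = $1,130.28 annually
Annual escrow total = $9,412.92
Per month = $9,412.92 ÷ 12 = $784.41
Shortage per month = $450.48 ÷ 12 = $37.54
New monthly escrow = $784.41 + $37.54 = $821.95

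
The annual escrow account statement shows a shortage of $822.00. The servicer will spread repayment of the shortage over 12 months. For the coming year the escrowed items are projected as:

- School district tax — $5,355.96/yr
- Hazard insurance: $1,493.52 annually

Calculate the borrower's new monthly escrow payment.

School district tax = $5,355.96/yr
Hazard insurance = $1,493.52/yr
Annual escrow total = $6,849.48
Base monthly escrow = $6,849.48 ÷ 12 = $570.79
Shortage spread = $822.00 ÷ 12 = $68.50/mo
New monthly escrow = $570.79 + $68.50 = $639.29

$639.29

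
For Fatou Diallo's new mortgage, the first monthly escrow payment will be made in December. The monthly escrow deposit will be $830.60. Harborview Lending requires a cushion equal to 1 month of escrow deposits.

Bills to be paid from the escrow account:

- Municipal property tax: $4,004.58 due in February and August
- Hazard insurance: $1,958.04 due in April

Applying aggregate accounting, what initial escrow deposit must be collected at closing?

Cushion = 1 × $830.60 = $830.60
Trial balance (start $0, +$830.60 each month, − disbursements):
  Dec: +$830.60 → $830.60
  Jan: +$830.60 → $1,661.20
  Feb: +$830.60 − $4,004.58 → -$1,512.78
  Mar: +$830.60 → -$682.18
  Apr: +$830.60 − $1,958.04 → -$1,809.62
  May: +$830.60 → -$979.02
  Jun: +$830.60 → -$148.42
  Jul: +$830.60 → $682.18
  Aug: +$830.60 − $4,004.58 → -$2,491.80
  Sep: +$830.60 → -$1,661.20
  Oct: +$830.60 → -$830.60
  Nov: +$830.60 → $0.00
Lowest trial balance = -$2,491.80 (Aug)
Initial deposit = cushion − low point = $830.60 − (-$2,491.80) = $3,322.40

$3,322.40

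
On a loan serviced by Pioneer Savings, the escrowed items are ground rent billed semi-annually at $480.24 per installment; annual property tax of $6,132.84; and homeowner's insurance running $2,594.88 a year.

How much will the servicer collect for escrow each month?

$807.35

Ground rent — $480.24 × 2 = $960.48
Property tax — $6,132.84
Homeowner's insurance — $2,594.88
Total annual escrow = $960.48 + $6,132.84 + $2,594.88 = $9,688.20
Base monthly escrow = $9,688.20 / 12 = $807.35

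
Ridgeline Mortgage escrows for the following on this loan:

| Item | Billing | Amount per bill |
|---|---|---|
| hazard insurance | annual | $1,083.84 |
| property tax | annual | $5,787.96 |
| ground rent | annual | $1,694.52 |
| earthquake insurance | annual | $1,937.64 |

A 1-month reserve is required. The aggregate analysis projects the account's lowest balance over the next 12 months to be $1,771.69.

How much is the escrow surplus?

Hazard insurance — $1,083.84/yr
Property tax — $5,787.96/yr
Ground rent — $1,694.52/yr
Earthquake insurance — $1,937.64/yr
Total per year = $1,083.84 + $5,787.96 + $1,694.52 + $1,937.64 = $10,503.96
Monthly = $10,503.96 / 12 = $875.33
Required cushion = 1 × $875.33 = $875.33
Excess over cushion: $1,771.69 − $875.33 = $896.36

$896.36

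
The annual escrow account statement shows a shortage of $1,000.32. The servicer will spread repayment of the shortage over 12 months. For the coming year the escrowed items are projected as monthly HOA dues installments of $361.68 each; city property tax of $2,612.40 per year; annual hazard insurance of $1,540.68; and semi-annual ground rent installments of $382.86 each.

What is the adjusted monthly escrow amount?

$854.94

HOA dues: $361.68 × 12 = $4,340.16 per year
City property tax: $2,612.40 per year
Hazard insurance: $1,540.68 per year
Ground rent: $382.86 × 2 = $765.72 per year
Yearly total = $9,258.96
Base monthly escrow = $9,258.96 ÷ 12 = $771.58
Shortage per month = $1,000.32 ÷ 12 = $83.36
New monthly escrow = $771.58 + $83.36 = $854.94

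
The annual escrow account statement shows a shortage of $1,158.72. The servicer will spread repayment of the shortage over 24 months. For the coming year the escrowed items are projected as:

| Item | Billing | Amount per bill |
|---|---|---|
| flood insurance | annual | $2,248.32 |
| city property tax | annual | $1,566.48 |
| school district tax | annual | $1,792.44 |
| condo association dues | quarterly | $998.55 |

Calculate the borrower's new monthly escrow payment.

Flood insurance — $2,248.32 per year
City property tax — $1,566.48 per year
School district tax — $1,792.44 per year
Condo association dues — $998.55 × 4 = $3,994.20 per year
Combined annual = $2,248.32 + $1,566.48 + $1,792.44 + $3,994.20 = $9,601.44
Base monthly escrow = $9,601.44 ÷ 12 = $800.12
Shortage spread = $1,158.72 / 24 = $48.28/mo
Adjusted monthly = $800.12 + $48.28 = $848.40

$848.40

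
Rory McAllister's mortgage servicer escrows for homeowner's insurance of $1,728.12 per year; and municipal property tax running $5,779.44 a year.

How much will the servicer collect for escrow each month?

$625.63

Homeowner's insurance: $1,728.12 per year
Municipal property tax: $5,779.44 per year
Total annual escrow = $7,507.56
Monthly escrow = $7,507.56 ÷ 12 = $625.63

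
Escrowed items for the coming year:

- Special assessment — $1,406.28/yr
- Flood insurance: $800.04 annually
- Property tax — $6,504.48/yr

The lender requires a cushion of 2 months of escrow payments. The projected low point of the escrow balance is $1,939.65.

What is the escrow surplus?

Special assessment: $1,406.28 per year
Flood insurance: $800.04 per year
Property tax: $6,504.48 per year
Total annual escrow = $8,710.80
Base monthly escrow = $8,710.80 / 12 = $725.90
Required cushion = 2 × $725.90 = $1,451.80
Excess over cushion: $1,939.65 − $1,451.80 = $487.85

$487.85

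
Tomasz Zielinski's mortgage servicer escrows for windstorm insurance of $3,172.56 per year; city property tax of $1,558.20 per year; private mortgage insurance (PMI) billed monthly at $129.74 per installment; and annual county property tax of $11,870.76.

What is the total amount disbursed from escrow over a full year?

Windstorm insurance — $3,172.56 annually
City property tax — $1,558.20 annually
Private mortgage insurance (PMI) — $129.74 × 12 = $1,556.88 annually
County property tax — $11,870.76 annually
Yearly total = $3,172.56 + $1,558.20 + $1,556.88 + $11,870.76 = $18,158.40

$18,158.40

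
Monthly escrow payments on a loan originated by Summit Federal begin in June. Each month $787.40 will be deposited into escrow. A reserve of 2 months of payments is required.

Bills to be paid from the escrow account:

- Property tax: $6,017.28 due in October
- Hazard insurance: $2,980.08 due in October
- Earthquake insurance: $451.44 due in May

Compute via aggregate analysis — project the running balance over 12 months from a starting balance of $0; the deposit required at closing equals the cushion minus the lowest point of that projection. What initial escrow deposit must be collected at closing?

Cushion = 2 × $787.40 = $1,574.80
Trial balance (start $0, +$787.40 each month, − disbursements):
  Jun: +$787.40 → $787.40
  Jul: +$787.40 → $1,574.80
  Aug: +$787.40 → $2,362.20
  Sep: +$787.40 → $3,149.60
  Oct: +$787.40 − $8,997.36 → -$5,060.36
  Nov: +$787.40 → -$4,272.96
  Dec: +$787.40 → -$3,485.56
  Jan: +$787.40 → -$2,698.16
  Feb: +$787.40 → -$1,910.76
  Mar: +$787.40 → -$1,123.36
  Apr: +$787.40 → -$335.96
  May: +$787.40 − $451.44 → $0.00
Lowest trial balance = -$5,060.36 (Oct)
Initial deposit = cushion − low point = $1,574.80 − (-$5,060.36) = $6,635.16

$6,635.16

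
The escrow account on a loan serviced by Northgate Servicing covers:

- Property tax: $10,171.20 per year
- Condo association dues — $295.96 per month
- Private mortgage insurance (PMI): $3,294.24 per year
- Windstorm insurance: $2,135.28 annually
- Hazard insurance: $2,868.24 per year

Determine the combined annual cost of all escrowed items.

Property tax: $10,171.20 annually
Condo association dues: $295.96 × 12 = $3,551.52 annually
Private mortgage insurance (PMI): $3,294.24 annually
Windstorm insurance: $2,135.28 annually
Hazard insurance: $2,868.24 annually
Total annual escrow = $10,171.20 + $3,551.52 + $3,294.24 + $2,135.28 + $2,868.24 = $22,020.48

$22,020.48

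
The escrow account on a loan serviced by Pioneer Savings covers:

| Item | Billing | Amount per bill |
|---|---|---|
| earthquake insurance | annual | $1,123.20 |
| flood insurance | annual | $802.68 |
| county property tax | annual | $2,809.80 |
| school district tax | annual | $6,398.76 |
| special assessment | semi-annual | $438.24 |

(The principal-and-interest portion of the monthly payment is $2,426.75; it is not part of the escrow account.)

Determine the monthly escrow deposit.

$1,000.91

Earthquake insurance — $1,123.20/yr
Flood insurance — $802.68/yr
County property tax — $2,809.80/yr
School district tax — $6,398.76/yr
Special assessment — $438.24 × 2 = $876.48/yr
Combined annual = $1,123.20 + $802.68 + $2,809.80 + $6,398.76 + $876.48 = $12,010.92
Monthly escrow = $12,010.92 / 12 = $1,000.91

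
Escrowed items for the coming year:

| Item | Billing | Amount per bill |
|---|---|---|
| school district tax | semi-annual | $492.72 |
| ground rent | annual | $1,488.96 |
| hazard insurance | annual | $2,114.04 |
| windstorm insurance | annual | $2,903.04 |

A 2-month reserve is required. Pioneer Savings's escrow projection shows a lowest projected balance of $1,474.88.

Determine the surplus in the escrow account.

School district tax: $492.72 × 2 = $985.44/yr
Ground rent: $1,488.96/yr
Hazard insurance: $2,114.04/yr
Windstorm insurance: $2,903.04/yr
Total per year = $985.44 + $1,488.96 + $2,114.04 + $2,903.04 = $7,491.48
Monthly escrow = $7,491.48 / 12 = $624.29
Required reserve = 2 × $624.29 = $1,248.58
Excess over cushion: $1,474.88 − $1,248.58 = $226.30

$226.30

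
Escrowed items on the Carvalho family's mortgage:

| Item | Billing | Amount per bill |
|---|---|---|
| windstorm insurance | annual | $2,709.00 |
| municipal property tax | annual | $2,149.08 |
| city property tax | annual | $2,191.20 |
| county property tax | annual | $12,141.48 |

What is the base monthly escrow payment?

Windstorm insurance — $2,709.00
Municipal property tax — $2,149.08
City property tax — $2,191.20
County property tax — $12,141.48
Total per year = $2,709.00 + $2,149.08 + $2,191.20 + $12,141.48 = $19,190.76
Base monthly escrow = $19,190.76 ÷ 12 = $1,599.23

$1,599.23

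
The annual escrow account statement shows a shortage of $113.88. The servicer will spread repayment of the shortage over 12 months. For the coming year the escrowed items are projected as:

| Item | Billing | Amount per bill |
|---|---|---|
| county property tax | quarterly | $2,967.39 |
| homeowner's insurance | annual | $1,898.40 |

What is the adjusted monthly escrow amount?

$1,156.82

County property tax: $2,967.39 × 4 = $11,869.56
Homeowner's insurance: $1,898.40
Total annual escrow = $11,869.56 + $1,898.40 = $13,767.96
Per month = $13,767.96 ÷ 12 = $1,147.33
Shortage spread = $113.88 ÷ 12 = $9.49/mo
New monthly escrow = $1,147.33 + $9.49 = $1,156.82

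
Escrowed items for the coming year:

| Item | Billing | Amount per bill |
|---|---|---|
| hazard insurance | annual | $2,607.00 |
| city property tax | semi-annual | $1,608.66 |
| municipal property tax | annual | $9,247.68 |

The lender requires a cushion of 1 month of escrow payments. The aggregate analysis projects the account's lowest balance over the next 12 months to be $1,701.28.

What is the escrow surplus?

Hazard insurance — $2,607.00 annually
City property tax — $1,608.66 × 2 = $3,217.32 annually
Municipal property tax — $9,247.68 annually
Total annual escrow = $15,072.00
Monthly = $15,072.00 ÷ 12 = $1,256.00
Required cushion = 1 × $1,256.00 = $1,256.00
Excess over cushion: $1,701.28 − $1,256.00 = $445.28

$445.28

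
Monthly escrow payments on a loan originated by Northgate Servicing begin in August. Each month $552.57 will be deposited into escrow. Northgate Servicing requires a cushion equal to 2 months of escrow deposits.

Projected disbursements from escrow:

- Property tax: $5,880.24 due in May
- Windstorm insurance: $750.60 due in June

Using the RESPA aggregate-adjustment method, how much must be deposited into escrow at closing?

Cushion = 2 × $552.57 = $1,105.14
Trial balance (start $0, +$552.57 each month, − disbursements):
  Aug: +$552.57 → $552.57
  Sep: +$552.57 → $1,105.14
  Oct: +$552.57 → $1,657.71
  Nov: +$552.57 → $2,210.28
  Dec: +$552.57 → $2,762.85
  Jan: +$552.57 → $3,315.42
  Feb: +$552.57 → $3,867.99
  Mar: +$552.57 → $4,420.56
  Apr: +$552.57 → $4,973.13
  May: +$552.57 − $5,880.24 → -$354.54
  Jun: +$552.57 − $750.60 → -$552.57
  Jul: +$552.57 → $0.00
Lowest trial balance = -$552.57 (Jun)
Initial deposit = cushion − low point = $1,105.14 − (-$552.57) = $1,657.71

$1,657.71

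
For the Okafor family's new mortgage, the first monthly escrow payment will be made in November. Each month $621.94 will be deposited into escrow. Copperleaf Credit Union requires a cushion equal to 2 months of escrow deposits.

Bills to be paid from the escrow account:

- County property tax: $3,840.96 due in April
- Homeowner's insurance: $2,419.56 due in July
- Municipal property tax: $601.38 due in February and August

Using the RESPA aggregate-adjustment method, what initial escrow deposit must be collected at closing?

$2,508.32

Cushion = 2 × $621.94 = $1,243.88
Trial balance (start $0, +$621.94 each month, − disbursements):
  Nov: +$621.94 → $621.94
  Dec: +$621.94 → $1,243.88
  Jan: +$621.94 → $1,865.82
  Feb: +$621.94 − $601.38 → $1,886.38
  Mar: +$621.94 → $2,508.32
  Apr: +$621.94 − $3,840.96 → -$710.70
  May: +$621.94 → -$88.76
  Jun: +$621.94 → $533.18
  Jul: +$621.94 − $2,419.56 → -$1,264.44
  Aug: +$621.94 − $601.38 → -$1,243.88
  Sep: +$621.94 → -$621.94
  Oct: +$621.94 → $0.00
Lowest trial balance = -$1,264.44 (Jul)
Initial deposit = cushion − low point = $1,243.88 − (-$1,264.44) = $2,508.32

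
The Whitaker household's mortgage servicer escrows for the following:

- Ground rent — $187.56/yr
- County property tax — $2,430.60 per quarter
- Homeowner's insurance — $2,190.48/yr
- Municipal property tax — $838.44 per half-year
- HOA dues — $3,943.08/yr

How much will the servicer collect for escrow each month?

$1,476.70

Ground rent = $187.56
County property tax = $2,430.60 × 4 = $9,722.40
Homeowner's insurance = $2,190.48
Municipal property tax = $838.44 × 2 = $1,676.88
HOA dues = $3,943.08
Combined annual = $17,720.40
Per month = $17,720.40 ÷ 12 = $1,476.70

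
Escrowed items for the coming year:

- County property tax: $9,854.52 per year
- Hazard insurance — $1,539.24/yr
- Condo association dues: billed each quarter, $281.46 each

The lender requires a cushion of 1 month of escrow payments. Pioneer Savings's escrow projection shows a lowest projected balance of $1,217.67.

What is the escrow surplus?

County property tax: $9,854.52/yr
Hazard insurance: $1,539.24/yr
Condo association dues: $281.46 × 4 = $1,125.84/yr
Combined annual = $12,519.60
Base monthly escrow = $12,519.60 ÷ 12 = $1,043.30
Required reserve = 1 × $1,043.30 = $1,043.30
Excess over cushion: $1,217.67 − $1,043.30 = $174.37

$174.37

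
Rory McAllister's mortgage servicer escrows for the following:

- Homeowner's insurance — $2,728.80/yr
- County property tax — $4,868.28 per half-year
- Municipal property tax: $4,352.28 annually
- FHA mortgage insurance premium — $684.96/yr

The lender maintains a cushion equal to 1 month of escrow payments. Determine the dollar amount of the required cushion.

$1,458.55

Homeowner's insurance: $2,728.80
County property tax: $4,868.28 × 2 = $9,736.56
Municipal property tax: $4,352.28
FHA mortgage insurance premium: $684.96
Combined annual = $2,728.80 + $9,736.56 + $4,352.28 + $684.96 = $17,502.60
Monthly = $17,502.60 ÷ 12 = $1,458.55
Reserve = 1 × $1,458.55 = $1,458.55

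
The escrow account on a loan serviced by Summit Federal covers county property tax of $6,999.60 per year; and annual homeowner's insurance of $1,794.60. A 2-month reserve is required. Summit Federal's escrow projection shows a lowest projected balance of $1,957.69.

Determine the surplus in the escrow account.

$491.99

County property tax = $6,999.60 per year
Homeowner's insurance = $1,794.60 per year
Combined annual = $8,794.20
Monthly = $8,794.20 ÷ 12 = $732.85
Required reserve = 2 × $732.85 = $1,465.70
Excess over cushion: $1,957.69 − $1,465.70 = $491.99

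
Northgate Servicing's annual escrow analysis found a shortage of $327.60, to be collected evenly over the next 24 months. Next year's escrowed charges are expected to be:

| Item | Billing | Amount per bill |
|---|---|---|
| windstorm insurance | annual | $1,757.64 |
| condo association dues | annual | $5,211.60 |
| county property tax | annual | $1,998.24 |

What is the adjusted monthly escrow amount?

$760.94

Windstorm insurance — $1,757.64/yr
Condo association dues — $5,211.60/yr
County property tax — $1,998.24/yr
Annual escrow total = $1,757.64 + $5,211.60 + $1,998.24 = $8,967.48
Monthly = $8,967.48 ÷ 12 = $747.29
Shortage spread = $327.60 / 24 = $13.65/mo
New monthly escrow = $747.29 + $13.65 = $760.94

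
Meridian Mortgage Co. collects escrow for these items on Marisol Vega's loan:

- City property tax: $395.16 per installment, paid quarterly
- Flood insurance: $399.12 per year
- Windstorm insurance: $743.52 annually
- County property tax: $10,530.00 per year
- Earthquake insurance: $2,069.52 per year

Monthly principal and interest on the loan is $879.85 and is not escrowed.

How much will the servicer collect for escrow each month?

City property tax: $395.16 × 4 = $1,580.64 annually
Flood insurance: $399.12 annually
Windstorm insurance: $743.52 annually
County property tax: $10,530.00 annually
Earthquake insurance: $2,069.52 annually
Total annual escrow = $1,580.64 + $399.12 + $743.52 + $10,530.00 + $2,069.52 = $15,322.80
Monthly escrow = $15,322.80 / 12 = $1,276.90

$1,276.90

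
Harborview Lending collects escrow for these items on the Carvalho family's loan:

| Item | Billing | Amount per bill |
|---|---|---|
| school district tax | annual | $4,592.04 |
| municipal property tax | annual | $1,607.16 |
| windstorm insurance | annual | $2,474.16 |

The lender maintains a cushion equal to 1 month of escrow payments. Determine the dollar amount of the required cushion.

$722.78

School district tax = $4,592.04 annually
Municipal property tax = $1,607.16 annually
Windstorm insurance = $2,474.16 annually
Total per year = $4,592.04 + $1,607.16 + $2,474.16 = $8,673.36
Monthly escrow = $8,673.36 ÷ 12 = $722.78
Required cushion = 1 × $722.78 = $722.78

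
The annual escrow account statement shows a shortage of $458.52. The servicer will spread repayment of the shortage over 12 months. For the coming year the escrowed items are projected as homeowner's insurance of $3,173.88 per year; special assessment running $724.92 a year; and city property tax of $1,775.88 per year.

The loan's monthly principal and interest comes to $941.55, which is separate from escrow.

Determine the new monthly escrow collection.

$511.10

Homeowner's insurance = $3,173.88/yr
Special assessment = $724.92/yr
City property tax = $1,775.88/yr
Annual escrow total = $5,674.68
Per month = $5,674.68 / 12 = $472.89
Monthly shortage recovery: $458.52 / 12 = $38.21
New monthly escrow = $472.89 + $38.21 = $511.10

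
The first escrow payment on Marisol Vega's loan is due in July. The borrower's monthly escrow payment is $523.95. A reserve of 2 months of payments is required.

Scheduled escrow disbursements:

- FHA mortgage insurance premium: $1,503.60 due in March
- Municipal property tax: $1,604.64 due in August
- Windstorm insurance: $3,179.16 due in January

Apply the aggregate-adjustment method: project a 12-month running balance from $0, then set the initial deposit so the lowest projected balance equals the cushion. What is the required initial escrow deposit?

Cushion = 2 × $523.95 = $1,047.90
Trial balance (start $0, +$523.95 each month, − disbursements):
  Jul: +$523.95 → $523.95
  Aug: +$523.95 − $1,604.64 → -$556.74
  Sep: +$523.95 → -$32.79
  Oct: +$523.95 → $491.16
  Nov: +$523.95 → $1,015.11
  Dec: +$523.95 → $1,539.06
  Jan: +$523.95 − $3,179.16 → -$1,116.15
  Feb: +$523.95 → -$592.20
  Mar: +$523.95 − $1,503.60 → -$1,571.85
  Apr: +$523.95 → -$1,047.90
  May: +$523.95 → -$523.95
  Jun: +$523.95 → $0.00
Lowest trial balance = -$1,571.85 (Mar)
Initial deposit = cushion − low point = $1,047.90 − (-$1,571.85) = $2,619.75

$2,619.75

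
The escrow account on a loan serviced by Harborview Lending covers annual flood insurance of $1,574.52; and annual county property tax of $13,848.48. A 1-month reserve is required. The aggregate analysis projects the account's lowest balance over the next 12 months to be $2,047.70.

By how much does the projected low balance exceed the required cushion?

$762.45

Flood insurance = $1,574.52 annually
County property tax = $13,848.48 annually
Annual escrow total = $1,574.52 + $13,848.48 = $15,423.00
Monthly = $15,423.00 ÷ 12 = $1,285.25
Cushion = 1 × $1,285.25 = $1,285.25
Excess over cushion: $2,047.70 − $1,285.25 = $762.45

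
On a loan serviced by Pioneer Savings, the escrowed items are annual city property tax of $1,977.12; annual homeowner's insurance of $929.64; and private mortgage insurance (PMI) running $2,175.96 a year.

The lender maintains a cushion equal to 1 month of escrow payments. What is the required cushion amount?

$423.56

City property tax — $1,977.12
Homeowner's insurance — $929.64
Private mortgage insurance (PMI) — $2,175.96
Total per year = $5,082.72
Monthly escrow = $5,082.72 / 12 = $423.56
Reserve = 1 × $423.56 = $423.56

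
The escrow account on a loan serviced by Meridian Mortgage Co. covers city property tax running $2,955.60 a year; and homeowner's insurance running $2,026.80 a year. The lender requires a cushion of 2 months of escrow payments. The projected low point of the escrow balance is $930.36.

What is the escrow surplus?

City property tax — $2,955.60 annually
Homeowner's insurance — $2,026.80 annually
Total per year = $4,982.40
Base monthly escrow = $4,982.40 / 12 = $415.20
Required cushion = 2 × $415.20 = $830.40
Excess over cushion: $930.36 − $830.40 = $99.96

$99.96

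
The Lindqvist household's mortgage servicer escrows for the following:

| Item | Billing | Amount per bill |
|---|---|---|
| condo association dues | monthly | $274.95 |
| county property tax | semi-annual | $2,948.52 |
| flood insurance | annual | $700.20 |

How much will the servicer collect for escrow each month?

Condo association dues — $274.95 × 12 = $3,299.40 per year
County property tax — $2,948.52 × 2 = $5,897.04 per year
Flood insurance — $700.20 per year
Total per year = $3,299.40 + $5,897.04 + $700.20 = $9,896.64
Per month = $9,896.64 ÷ 12 = $824.72

$824.72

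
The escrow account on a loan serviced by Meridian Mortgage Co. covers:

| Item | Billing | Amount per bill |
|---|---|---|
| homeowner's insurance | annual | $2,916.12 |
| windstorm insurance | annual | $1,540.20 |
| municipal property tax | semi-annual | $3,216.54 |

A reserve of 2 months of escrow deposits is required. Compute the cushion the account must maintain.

Homeowner's insurance = $2,916.12/yr
Windstorm insurance = $1,540.20/yr
Municipal property tax = $3,216.54 × 2 = $6,433.08/yr
Yearly total = $2,916.12 + $1,540.20 + $6,433.08 = $10,889.40
Per month = $10,889.40 ÷ 12 = $907.45
Cushion = 2 × $907.45 = $1,814.90

$1,814.90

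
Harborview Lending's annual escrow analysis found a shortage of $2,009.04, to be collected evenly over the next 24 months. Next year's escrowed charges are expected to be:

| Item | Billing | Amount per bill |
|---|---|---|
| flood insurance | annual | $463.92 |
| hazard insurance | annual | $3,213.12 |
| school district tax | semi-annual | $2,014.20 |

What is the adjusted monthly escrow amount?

Flood insurance = $463.92 annually
Hazard insurance = $3,213.12 annually
School district tax = $2,014.20 × 2 = $4,028.40 annually
Total annual escrow = $463.92 + $3,213.12 + $4,028.40 = $7,705.44
Monthly escrow = $7,705.44 / 12 = $642.12
Shortage per month = $2,009.04 / 24 = $83.71
New monthly escrow = $642.12 + $83.71 = $725.83

$725.83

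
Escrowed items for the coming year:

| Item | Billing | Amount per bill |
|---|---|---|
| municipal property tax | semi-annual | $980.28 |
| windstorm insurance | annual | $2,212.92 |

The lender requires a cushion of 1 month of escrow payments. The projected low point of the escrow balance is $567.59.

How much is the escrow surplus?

$219.80

Municipal property tax = $980.28 × 2 = $1,960.56 per year
Windstorm insurance = $2,212.92 per year
Yearly total = $1,960.56 + $2,212.92 = $4,173.48
Per month = $4,173.48 ÷ 12 = $347.79
Required reserve = 1 × $347.79 = $347.79
Excess over cushion: $567.59 − $347.79 = $219.80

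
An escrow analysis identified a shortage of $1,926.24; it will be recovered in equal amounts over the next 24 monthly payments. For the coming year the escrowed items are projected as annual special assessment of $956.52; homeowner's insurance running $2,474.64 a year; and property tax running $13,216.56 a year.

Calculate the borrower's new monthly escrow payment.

$1,467.57

Special assessment — $956.52 per year
Homeowner's insurance — $2,474.64 per year
Property tax — $13,216.56 per year
Total annual escrow = $16,647.72
Per month = $16,647.72 ÷ 12 = $1,387.31
Monthly shortage recovery: $1,926.24 ÷ 24 = $80.26
New monthly escrow = $1,387.31 + $80.26 = $1,467.57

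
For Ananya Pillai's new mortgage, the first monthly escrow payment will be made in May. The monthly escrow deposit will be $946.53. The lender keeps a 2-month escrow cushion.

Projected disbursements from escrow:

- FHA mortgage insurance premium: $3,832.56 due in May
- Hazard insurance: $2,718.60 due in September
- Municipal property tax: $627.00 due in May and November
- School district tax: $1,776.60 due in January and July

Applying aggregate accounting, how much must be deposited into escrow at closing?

Cushion = 2 × $946.53 = $1,893.06
Trial balance (start $0, +$946.53 each month, − disbursements):
  May: +$946.53 − $4,459.56 → -$3,513.03
  Jun: +$946.53 → -$2,566.50
  Jul: +$946.53 − $1,776.60 → -$3,396.57
  Aug: +$946.53 → -$2,450.04
  Sep: +$946.53 − $2,718.60 → -$4,222.11
  Oct: +$946.53 → -$3,275.58
  Nov: +$946.53 − $627.00 → -$2,956.05
  Dec: +$946.53 → -$2,009.52
  Jan: +$946.53 − $1,776.60 → -$2,839.59
  Feb: +$946.53 → -$1,893.06
  Mar: +$946.53 → -$946.53
  Apr: +$946.53 → $0.00
Lowest trial balance = -$4,222.11 (Sep)
Initial deposit = cushion − low point = $1,893.06 − (-$4,222.11) = $6,115.17

$6,115.17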